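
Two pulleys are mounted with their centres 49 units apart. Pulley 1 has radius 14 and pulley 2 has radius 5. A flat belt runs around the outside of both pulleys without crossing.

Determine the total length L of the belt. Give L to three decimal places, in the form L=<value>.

open belt: β = asin((r2−r1)/C) = asin(-9/49) = -10.5838°
wrap1 = π − 2β = 201.1676°
wrap2 = π + 2β = 158.8324°
tangent length = C·cosβ = 48.1664
L = r1·wrap1 + r2·wrap2 + 2·C·cosβ = 14·3.5110 + 5·2.7721 + 2·48.1664 = 159.3480

L=159.348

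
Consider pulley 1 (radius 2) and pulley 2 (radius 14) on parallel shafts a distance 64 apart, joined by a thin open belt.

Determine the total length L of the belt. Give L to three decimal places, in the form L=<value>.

open belt: β = asin((r2−r1)/C) = asin(12/64) = 10.8069°
wrap1 = π − 2β = 158.3862°
wrap2 = π + 2β = 201.6138°
tangent length = C·cosβ = 62.8649
L = r1·wrap1 + r2·wrap2 + 2·C·cosβ = 2·2.7644 + 14·3.5188 + 2·62.8649 = 180.5221

L=180.522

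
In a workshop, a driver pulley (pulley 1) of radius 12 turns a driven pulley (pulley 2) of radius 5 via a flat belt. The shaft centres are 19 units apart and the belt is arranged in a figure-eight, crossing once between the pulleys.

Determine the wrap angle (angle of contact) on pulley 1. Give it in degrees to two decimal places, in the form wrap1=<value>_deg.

wrap1=306.95_deg

crossed belt: β = asin((r1+r2)/C) = asin(17/19) = 63.4746°
wrap1 = wrap2 = π + 2β = 306.9493°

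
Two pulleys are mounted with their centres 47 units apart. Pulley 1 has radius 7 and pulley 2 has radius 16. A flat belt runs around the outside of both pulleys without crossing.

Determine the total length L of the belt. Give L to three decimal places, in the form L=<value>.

open belt: β = asin((r2−r1)/C) = asin(9/47) = 11.0397°
wrap1 = π − 2β = 157.9206°
wrap2 = π + 2β = 202.0794°
tangent length = C·cosβ = 46.1303
L = r1·wrap1 + r2·wrap2 + 2·C·cosβ = 7·2.7562 + 16·3.5270 + 2·46.1303 = 167.9854

L=167.985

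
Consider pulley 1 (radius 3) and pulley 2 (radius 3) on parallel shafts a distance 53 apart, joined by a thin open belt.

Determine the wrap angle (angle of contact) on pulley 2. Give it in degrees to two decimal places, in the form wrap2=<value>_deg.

wrap2=180.00_deg

open belt: β = asin((r2−r1)/C) = asin(0/53) = 0.0000°
wrap1 = π − 2β = 180.0000°
wrap2 = π + 2β = 180.0000°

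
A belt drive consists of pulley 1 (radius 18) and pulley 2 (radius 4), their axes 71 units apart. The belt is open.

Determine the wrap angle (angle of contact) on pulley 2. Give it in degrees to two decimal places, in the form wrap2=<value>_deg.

open belt: β = asin((r2−r1)/C) = asin(-14/71) = -11.3723°
wrap1 = π − 2β = 202.7446°
wrap2 = π + 2β = 157.2554°

wrap2=157.26_deg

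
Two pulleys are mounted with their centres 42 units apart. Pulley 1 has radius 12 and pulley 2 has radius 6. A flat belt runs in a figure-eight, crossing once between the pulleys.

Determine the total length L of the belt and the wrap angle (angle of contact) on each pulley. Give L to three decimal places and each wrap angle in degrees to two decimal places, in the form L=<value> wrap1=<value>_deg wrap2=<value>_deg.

L=148.388 wrap1=230.75_deg wrap2=230.75_deg

crossed belt: β = asin((r1+r2)/C) = asin(18/42) = 25.3769°
wrap1 = wrap2 = π + 2β = 230.7539°
tangent length = C·cosβ = 37.9473
L = (r1+r2)·wrap + 2·C·cosβ = 18·4.0274 + 2·37.9473 = 148.3881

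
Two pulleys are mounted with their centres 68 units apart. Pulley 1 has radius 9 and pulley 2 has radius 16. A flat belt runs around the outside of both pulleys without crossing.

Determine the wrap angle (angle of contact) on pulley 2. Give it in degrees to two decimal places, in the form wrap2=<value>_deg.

wrap2=191.82_deg

open belt: β = asin((r2−r1)/C) = asin(7/68) = 5.9086°
wrap1 = π − 2β = 168.1829°
wrap2 = π + 2β = 191.8171°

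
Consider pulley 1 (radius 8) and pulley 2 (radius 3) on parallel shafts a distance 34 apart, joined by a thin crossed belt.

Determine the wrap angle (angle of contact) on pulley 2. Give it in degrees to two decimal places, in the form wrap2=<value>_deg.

crossed belt: β = asin((r1+r2)/C) = asin(11/34) = 18.8765°
wrap1 = wrap2 = π + 2β = 217.7530°

wrap2=217.75_deg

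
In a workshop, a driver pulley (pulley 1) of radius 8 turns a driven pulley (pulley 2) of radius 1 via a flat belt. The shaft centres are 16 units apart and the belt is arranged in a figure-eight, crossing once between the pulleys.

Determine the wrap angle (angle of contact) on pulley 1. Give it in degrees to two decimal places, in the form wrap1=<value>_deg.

crossed belt: β = asin((r1+r2)/C) = asin(9/16) = 34.2289°
wrap1 = wrap2 = π + 2β = 248.4577°

wrap1=248.46_deg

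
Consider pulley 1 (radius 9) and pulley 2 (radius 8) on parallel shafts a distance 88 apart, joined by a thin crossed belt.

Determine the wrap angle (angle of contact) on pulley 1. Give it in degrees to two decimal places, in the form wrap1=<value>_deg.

wrap1=202.28_deg

crossed belt: β = asin((r1+r2)/C) = asin(17/88) = 11.1385°
wrap1 = wrap2 = π + 2β = 202.2771°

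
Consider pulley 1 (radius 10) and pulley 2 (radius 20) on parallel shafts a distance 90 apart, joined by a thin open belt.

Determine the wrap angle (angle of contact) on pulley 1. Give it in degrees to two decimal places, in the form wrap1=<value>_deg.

open belt: β = asin((r2−r1)/C) = asin(10/90) = 6.3794°
wrap1 = π − 2β = 167.2413°
wrap2 = π + 2β = 192.7587°

wrap1=167.24_deg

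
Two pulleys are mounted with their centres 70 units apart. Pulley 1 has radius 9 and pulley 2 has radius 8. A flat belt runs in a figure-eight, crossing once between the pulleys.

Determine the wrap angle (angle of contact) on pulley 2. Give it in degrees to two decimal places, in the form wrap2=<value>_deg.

wrap2=208.11_deg

crossed belt: β = asin((r1+r2)/C) = asin(17/70) = 14.0552°
wrap1 = wrap2 = π + 2β = 208.1105°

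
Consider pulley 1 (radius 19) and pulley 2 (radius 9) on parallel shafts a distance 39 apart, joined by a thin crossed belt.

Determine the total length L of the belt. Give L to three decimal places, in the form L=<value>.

L=187.108

crossed belt: β = asin((r1+r2)/C) = asin(28/39) = 45.8854°
wrap1 = wrap2 = π + 2β = 271.7708°
tangent length = C·cosβ = 27.1477
L = (r1+r2)·wrap + 2·C·cosβ = 28·4.7433 + 2·27.1477 = 187.1077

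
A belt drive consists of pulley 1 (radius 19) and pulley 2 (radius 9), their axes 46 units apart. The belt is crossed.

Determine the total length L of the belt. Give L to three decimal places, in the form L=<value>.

L=197.605

crossed belt: β = asin((r1+r2)/C) = asin(28/46) = 37.4952°
wrap1 = wrap2 = π + 2β = 254.9905°
tangent length = C·cosβ = 36.4966
L = (r1+r2)·wrap + 2·C·cosβ = 28·4.4504 + 2·36.4966 = 197.6050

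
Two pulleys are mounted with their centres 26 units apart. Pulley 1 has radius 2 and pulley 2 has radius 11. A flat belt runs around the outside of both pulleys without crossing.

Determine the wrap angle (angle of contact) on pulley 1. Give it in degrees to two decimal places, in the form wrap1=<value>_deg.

wrap1=139.50_deg

open belt: β = asin((r2−r1)/C) = asin(9/26) = 20.2522°
wrap1 = π − 2β = 139.4955°
wrap2 = π + 2β = 220.5045°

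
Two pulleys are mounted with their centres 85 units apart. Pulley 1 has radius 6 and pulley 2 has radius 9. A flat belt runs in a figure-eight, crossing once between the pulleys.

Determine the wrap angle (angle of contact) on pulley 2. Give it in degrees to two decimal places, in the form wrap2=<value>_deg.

crossed belt: β = asin((r1+r2)/C) = asin(15/85) = 10.1642°
wrap1 = wrap2 = π + 2β = 200.3285°

wrap2=200.33_deg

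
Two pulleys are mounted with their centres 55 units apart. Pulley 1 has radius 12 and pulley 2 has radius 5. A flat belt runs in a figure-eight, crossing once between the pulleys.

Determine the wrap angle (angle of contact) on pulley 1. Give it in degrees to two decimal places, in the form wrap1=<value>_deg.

crossed belt: β = asin((r1+r2)/C) = asin(17/55) = 18.0045°
wrap1 = wrap2 = π + 2β = 216.0089°

wrap1=216.01_deg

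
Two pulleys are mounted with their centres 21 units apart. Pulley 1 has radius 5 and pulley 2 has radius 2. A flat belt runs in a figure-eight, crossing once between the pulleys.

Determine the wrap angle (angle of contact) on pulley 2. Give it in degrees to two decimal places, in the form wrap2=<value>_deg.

wrap2=218.94_deg

crossed belt: β = asin((r1+r2)/C) = asin(7/21) = 19.4712°
wrap1 = wrap2 = π + 2β = 218.9424°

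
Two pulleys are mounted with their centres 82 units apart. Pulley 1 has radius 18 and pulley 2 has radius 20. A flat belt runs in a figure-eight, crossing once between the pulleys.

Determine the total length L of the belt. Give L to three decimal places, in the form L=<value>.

crossed belt: β = asin((r1+r2)/C) = asin(38/82) = 27.6077°
wrap1 = wrap2 = π + 2β = 235.2153°
tangent length = C·cosβ = 72.6636
L = (r1+r2)·wrap + 2·C·cosβ = 38·4.1053 + 2·72.6636 = 301.3279

L=301.328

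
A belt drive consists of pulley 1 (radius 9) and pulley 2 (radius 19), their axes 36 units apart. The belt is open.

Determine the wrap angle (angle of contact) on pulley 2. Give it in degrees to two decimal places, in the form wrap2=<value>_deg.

open belt: β = asin((r2−r1)/C) = asin(10/36) = 16.1276°
wrap1 = π − 2β = 147.7448°
wrap2 = π + 2β = 212.2552°

wrap2=212.26_deg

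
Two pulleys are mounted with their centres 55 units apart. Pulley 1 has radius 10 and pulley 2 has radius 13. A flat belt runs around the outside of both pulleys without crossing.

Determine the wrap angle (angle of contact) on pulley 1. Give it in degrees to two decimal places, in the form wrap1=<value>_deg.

wrap1=173.75_deg

open belt: β = asin((r2−r1)/C) = asin(3/55) = 3.1268°
wrap1 = π − 2β = 173.7464°
wrap2 = π + 2β = 186.2536°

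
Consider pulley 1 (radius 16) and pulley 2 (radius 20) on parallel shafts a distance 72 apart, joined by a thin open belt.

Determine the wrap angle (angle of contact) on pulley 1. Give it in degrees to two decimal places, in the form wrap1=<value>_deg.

wrap1=173.63_deg

open belt: β = asin((r2−r1)/C) = asin(4/72) = 3.1847°
wrap1 = π − 2β = 173.6305°
wrap2 = π + 2β = 186.3695°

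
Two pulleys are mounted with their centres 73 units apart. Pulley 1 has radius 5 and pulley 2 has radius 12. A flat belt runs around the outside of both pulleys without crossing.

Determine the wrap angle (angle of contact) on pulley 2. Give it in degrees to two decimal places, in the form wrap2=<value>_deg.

wrap2=191.01_deg

open belt: β = asin((r2−r1)/C) = asin(7/73) = 5.5026°
wrap1 = π − 2β = 168.9949°
wrap2 = π + 2β = 191.0051°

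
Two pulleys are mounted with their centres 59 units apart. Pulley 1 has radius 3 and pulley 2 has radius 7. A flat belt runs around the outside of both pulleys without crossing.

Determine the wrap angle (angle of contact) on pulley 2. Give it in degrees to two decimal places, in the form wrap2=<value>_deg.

wrap2=187.77_deg

open belt: β = asin((r2−r1)/C) = asin(4/59) = 3.8874°
wrap1 = π − 2β = 172.2251°
wrap2 = π + 2β = 187.7749°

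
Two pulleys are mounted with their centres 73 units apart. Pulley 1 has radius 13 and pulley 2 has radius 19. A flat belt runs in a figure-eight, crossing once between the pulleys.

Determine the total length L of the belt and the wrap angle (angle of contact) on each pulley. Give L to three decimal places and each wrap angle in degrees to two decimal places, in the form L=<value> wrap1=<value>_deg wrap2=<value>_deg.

crossed belt: β = asin((r1+r2)/C) = asin(32/73) = 25.9990°
wrap1 = wrap2 = π + 2β = 231.9981°
tangent length = C·cosβ = 65.6125
L = (r1+r2)·wrap + 2·C·cosβ = 32·4.0491 + 2·65.6125 = 260.7972

L=260.797 wrap1=232.00_deg wrap2=232.00_deg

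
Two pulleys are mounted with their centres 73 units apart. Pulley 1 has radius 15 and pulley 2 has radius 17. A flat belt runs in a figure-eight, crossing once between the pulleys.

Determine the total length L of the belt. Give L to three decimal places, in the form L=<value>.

crossed belt: β = asin((r1+r2)/C) = asin(32/73) = 25.9990°
wrap1 = wrap2 = π + 2β = 231.9981°
tangent length = C·cosβ = 65.6125
L = (r1+r2)·wrap + 2·C·cosβ = 32·4.0491 + 2·65.6125 = 260.7972

L=260.797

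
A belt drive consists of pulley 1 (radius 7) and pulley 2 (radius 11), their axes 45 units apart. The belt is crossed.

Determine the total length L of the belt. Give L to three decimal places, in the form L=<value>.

L=153.850

crossed belt: β = asin((r1+r2)/C) = asin(18/45) = 23.5782°
wrap1 = wrap2 = π + 2β = 227.1564°
tangent length = C·cosβ = 41.2432
L = (r1+r2)·wrap + 2·C·cosβ = 18·3.9646 + 2·41.2432 = 153.8496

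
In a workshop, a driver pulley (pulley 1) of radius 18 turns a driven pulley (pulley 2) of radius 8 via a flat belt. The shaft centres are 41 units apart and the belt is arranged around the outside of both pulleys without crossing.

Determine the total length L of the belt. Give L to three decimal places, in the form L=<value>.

L=166.133

open belt: β = asin((r2−r1)/C) = asin(-10/41) = -14.1170°
wrap1 = π − 2β = 208.2340°
wrap2 = π + 2β = 151.7660°
tangent length = C·cosβ = 39.7618
L = r1·wrap1 + r2·wrap2 + 2·C·cosβ = 18·3.6344 + 8·2.6488 + 2·39.7618 = 166.1327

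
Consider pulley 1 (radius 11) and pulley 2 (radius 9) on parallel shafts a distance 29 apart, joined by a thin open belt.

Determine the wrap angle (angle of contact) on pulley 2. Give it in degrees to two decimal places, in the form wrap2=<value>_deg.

open belt: β = asin((r2−r1)/C) = asin(-2/29) = -3.9546°
wrap1 = π − 2β = 187.9091°
wrap2 = π + 2β = 172.0909°

wrap2=172.09_deg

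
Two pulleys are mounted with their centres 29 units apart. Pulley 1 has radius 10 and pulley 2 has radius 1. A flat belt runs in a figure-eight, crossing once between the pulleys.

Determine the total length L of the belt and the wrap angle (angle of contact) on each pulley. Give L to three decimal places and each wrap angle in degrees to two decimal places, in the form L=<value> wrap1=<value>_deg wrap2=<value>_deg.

L=96.782 wrap1=224.58_deg wrap2=224.58_deg

crossed belt: β = asin((r1+r2)/C) = asin(11/29) = 22.2910°
wrap1 = wrap2 = π + 2β = 224.5819°
tangent length = C·cosβ = 26.8328
L = (r1+r2)·wrap + 2·C·cosβ = 11·3.9197 + 2·26.8328 = 96.7823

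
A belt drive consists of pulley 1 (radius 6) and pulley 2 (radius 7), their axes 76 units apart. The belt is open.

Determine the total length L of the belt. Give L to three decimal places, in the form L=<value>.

L=192.854

open belt: β = asin((r2−r1)/C) = asin(1/76) = 0.7539°
wrap1 = π − 2β = 178.4922°
wrap2 = π + 2β = 181.5078°
tangent length = C·cosβ = 75.9934
L = r1·wrap1 + r2·wrap2 + 2·C·cosβ = 6·3.1153 + 7·3.1679 + 2·75.9934 = 192.8539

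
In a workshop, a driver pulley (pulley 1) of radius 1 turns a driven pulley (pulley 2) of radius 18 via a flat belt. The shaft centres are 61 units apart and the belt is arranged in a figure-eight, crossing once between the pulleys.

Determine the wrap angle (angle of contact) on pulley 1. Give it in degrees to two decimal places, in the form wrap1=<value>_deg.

crossed belt: β = asin((r1+r2)/C) = asin(19/61) = 18.1482°
wrap1 = wrap2 = π + 2β = 216.2963°

wrap1=216.30_deg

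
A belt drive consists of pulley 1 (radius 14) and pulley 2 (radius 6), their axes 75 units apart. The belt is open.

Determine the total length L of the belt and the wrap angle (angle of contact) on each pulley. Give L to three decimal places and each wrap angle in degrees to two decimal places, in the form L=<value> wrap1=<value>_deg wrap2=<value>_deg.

L=213.686 wrap1=192.25_deg wrap2=167.75_deg

open belt: β = asin((r2−r1)/C) = asin(-8/75) = -6.1232°
wrap1 = π − 2β = 192.2464°
wrap2 = π + 2β = 167.7536°
tangent length = C·cosβ = 74.5721
L = r1·wrap1 + r2·wrap2 + 2·C·cosβ = 14·3.3553 + 6·2.9279 + 2·74.5721 = 213.6860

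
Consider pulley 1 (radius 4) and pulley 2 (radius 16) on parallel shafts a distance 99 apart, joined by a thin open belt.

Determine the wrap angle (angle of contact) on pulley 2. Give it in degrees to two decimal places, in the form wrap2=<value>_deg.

wrap2=193.92_deg

open belt: β = asin((r2−r1)/C) = asin(12/99) = 6.9621°
wrap1 = π − 2β = 166.0759°
wrap2 = π + 2β = 193.9241°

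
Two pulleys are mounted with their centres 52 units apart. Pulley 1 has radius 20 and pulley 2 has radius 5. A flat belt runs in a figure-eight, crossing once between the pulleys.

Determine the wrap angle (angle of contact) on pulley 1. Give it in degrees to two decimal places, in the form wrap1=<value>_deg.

wrap1=237.47_deg

crossed belt: β = asin((r1+r2)/C) = asin(25/52) = 28.7357°
wrap1 = wrap2 = π + 2β = 237.4713°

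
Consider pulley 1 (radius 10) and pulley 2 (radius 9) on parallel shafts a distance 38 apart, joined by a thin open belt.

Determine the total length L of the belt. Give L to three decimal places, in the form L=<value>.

open belt: β = asin((r2−r1)/C) = asin(-1/38) = -1.5080°
wrap1 = π − 2β = 183.0159°
wrap2 = π + 2β = 176.9841°
tangent length = C·cosβ = 37.9868
L = r1·wrap1 + r2·wrap2 + 2·C·cosβ = 10·3.1942 + 9·3.0890 + 2·37.9868 = 135.7166

L=135.717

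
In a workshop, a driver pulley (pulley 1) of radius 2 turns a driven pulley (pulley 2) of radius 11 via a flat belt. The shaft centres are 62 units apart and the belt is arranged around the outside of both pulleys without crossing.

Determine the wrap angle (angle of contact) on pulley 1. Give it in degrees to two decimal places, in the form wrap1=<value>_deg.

wrap1=163.31_deg

open belt: β = asin((r2−r1)/C) = asin(9/62) = 8.3466°
wrap1 = π − 2β = 163.3068°
wrap2 = π + 2β = 196.6932°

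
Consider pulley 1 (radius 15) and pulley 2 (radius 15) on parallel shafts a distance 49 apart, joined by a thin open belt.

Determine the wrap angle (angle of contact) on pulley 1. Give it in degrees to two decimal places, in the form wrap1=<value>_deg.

open belt: β = asin((r2−r1)/C) = asin(0/49) = 0.0000°
wrap1 = π − 2β = 180.0000°
wrap2 = π + 2β = 180.0000°

wrap1=180.00_deg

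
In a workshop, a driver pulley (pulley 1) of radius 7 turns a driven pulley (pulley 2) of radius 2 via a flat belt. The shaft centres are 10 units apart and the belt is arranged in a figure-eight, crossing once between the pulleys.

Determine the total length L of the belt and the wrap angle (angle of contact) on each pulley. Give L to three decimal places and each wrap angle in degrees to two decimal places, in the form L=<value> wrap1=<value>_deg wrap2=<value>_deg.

L=57.148 wrap1=308.32_deg wrap2=308.32_deg

crossed belt: β = asin((r1+r2)/C) = asin(9/10) = 64.1581°
wrap1 = wrap2 = π + 2β = 308.3161°
tangent length = C·cosβ = 4.3589
L = (r1+r2)·wrap + 2·C·cosβ = 9·5.3811 + 2·4.3589 = 57.1480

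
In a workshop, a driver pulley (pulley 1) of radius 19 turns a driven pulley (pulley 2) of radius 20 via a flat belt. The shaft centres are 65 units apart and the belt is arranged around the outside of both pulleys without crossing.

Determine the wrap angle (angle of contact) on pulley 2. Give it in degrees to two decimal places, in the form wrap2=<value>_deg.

wrap2=181.76_deg

open belt: β = asin((r2−r1)/C) = asin(1/65) = 0.8815°
wrap1 = π − 2β = 178.2370°
wrap2 = π + 2β = 181.7630°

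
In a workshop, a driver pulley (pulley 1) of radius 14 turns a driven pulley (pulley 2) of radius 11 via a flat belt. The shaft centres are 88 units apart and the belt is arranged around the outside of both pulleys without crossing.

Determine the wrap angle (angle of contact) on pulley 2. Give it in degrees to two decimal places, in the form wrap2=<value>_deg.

open belt: β = asin((r2−r1)/C) = asin(-3/88) = -1.9536°
wrap1 = π − 2β = 183.9073°
wrap2 = π + 2β = 176.0927°

wrap2=176.09_deg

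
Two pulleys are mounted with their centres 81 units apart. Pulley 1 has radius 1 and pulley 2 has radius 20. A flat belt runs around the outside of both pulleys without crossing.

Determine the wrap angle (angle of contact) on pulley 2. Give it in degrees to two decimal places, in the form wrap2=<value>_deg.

wrap2=207.13_deg

open belt: β = asin((r2−r1)/C) = asin(19/81) = 13.5662°
wrap1 = π − 2β = 152.8677°
wrap2 = π + 2β = 207.1323°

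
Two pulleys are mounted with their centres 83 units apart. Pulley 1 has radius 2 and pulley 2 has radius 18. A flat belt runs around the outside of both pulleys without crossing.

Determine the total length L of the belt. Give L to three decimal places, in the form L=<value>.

open belt: β = asin((r2−r1)/C) = asin(16/83) = 11.1145°
wrap1 = π − 2β = 157.7709°
wrap2 = π + 2β = 202.2291°
tangent length = C·cosβ = 81.4432
L = r1·wrap1 + r2·wrap2 + 2·C·cosβ = 2·2.7536 + 18·3.5296 + 2·81.4432 = 231.9259

L=231.926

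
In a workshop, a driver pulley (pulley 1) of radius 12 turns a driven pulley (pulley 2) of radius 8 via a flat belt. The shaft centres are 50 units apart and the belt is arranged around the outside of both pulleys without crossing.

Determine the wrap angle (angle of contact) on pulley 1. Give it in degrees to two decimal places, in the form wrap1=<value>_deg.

open belt: β = asin((r2−r1)/C) = asin(-4/50) = -4.5886°
wrap1 = π − 2β = 189.1771°
wrap2 = π + 2β = 170.8229°

wrap1=189.18_deg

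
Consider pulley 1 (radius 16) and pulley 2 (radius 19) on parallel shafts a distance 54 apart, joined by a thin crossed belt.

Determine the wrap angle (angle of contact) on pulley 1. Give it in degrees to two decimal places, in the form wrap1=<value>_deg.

wrap1=260.80_deg

crossed belt: β = asin((r1+r2)/C) = asin(35/54) = 40.4021°
wrap1 = wrap2 = π + 2β = 260.8043°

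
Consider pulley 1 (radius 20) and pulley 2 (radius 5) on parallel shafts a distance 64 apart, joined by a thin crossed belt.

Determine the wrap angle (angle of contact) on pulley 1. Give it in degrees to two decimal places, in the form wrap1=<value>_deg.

crossed belt: β = asin((r1+r2)/C) = asin(25/64) = 22.9934°
wrap1 = wrap2 = π + 2β = 225.9868°

wrap1=225.99_deg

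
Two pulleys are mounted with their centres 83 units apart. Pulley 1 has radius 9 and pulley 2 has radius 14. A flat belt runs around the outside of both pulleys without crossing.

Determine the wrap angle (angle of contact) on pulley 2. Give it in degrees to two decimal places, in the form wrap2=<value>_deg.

wrap2=186.91_deg

open belt: β = asin((r2−r1)/C) = asin(5/83) = 3.4536°
wrap1 = π − 2β = 173.0927°
wrap2 = π + 2β = 186.9073°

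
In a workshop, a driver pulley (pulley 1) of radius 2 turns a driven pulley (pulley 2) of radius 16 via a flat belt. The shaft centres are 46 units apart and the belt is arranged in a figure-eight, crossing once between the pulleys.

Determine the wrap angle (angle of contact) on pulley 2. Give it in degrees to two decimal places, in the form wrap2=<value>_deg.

crossed belt: β = asin((r1+r2)/C) = asin(18/46) = 23.0357°
wrap1 = wrap2 = π + 2β = 226.0714°

wrap2=226.07_deg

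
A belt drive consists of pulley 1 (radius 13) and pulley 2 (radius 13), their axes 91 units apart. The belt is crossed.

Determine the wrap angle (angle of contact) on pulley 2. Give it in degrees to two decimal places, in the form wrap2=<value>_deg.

wrap2=213.20_deg

crossed belt: β = asin((r1+r2)/C) = asin(26/91) = 16.6015°
wrap1 = wrap2 = π + 2β = 213.2031°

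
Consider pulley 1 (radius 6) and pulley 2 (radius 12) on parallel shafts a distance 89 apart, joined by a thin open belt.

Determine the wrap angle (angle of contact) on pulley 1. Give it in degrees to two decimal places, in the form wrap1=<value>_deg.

wrap1=172.27_deg

open belt: β = asin((r2−r1)/C) = asin(6/89) = 3.8656°
wrap1 = π − 2β = 172.2689°
wrap2 = π + 2β = 187.7311°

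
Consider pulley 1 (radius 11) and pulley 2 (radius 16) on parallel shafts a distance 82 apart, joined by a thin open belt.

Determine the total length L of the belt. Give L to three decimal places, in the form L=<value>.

open belt: β = asin((r2−r1)/C) = asin(5/82) = 3.4958°
wrap1 = π − 2β = 173.0084°
wrap2 = π + 2β = 186.9916°
tangent length = C·cosβ = 81.8474
L = r1·wrap1 + r2·wrap2 + 2·C·cosβ = 11·3.0196 + 16·3.2636 + 2·81.8474 = 249.1280

L=249.128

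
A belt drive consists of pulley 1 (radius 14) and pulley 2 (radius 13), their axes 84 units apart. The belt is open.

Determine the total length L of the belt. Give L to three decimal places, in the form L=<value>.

L=252.835

open belt: β = asin((r2−r1)/C) = asin(-1/84) = -0.6821°
wrap1 = π − 2β = 181.3642°
wrap2 = π + 2β = 178.6358°
tangent length = C·cosβ = 83.9940
L = r1·wrap1 + r2·wrap2 + 2·C·cosβ = 14·3.1654 + 13·3.1178 + 2·83.9940 = 252.8349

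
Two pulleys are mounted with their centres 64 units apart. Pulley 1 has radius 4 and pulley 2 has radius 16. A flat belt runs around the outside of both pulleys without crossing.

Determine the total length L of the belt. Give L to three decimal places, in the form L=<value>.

open belt: β = asin((r2−r1)/C) = asin(12/64) = 10.8069°
wrap1 = π − 2β = 158.3862°
wrap2 = π + 2β = 201.6138°
tangent length = C·cosβ = 62.8649
L = r1·wrap1 + r2·wrap2 + 2·C·cosβ = 4·2.7644 + 16·3.5188 + 2·62.8649 = 193.0885

L=193.089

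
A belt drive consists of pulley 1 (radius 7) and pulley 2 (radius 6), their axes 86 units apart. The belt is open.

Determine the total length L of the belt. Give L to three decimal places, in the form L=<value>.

open belt: β = asin((r2−r1)/C) = asin(-1/86) = -0.6662°
wrap1 = π − 2β = 181.3325°
wrap2 = π + 2β = 178.6675°
tangent length = C·cosβ = 85.9942
L = r1·wrap1 + r2·wrap2 + 2·C·cosβ = 7·3.1648 + 6·3.1183 + 2·85.9942 = 212.8523

L=212.852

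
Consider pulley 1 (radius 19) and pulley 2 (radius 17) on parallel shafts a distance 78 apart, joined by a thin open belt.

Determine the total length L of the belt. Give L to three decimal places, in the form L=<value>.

open belt: β = asin((r2−r1)/C) = asin(-2/78) = -1.4693°
wrap1 = π − 2β = 182.9386°
wrap2 = π + 2β = 177.0614°
tangent length = C·cosβ = 77.9744
L = r1·wrap1 + r2·wrap2 + 2·C·cosβ = 19·3.1929 + 17·3.0903 + 2·77.9744 = 269.1486

L=269.149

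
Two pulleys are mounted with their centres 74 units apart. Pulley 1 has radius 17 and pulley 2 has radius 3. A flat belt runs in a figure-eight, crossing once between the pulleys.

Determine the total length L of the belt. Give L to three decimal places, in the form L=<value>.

L=216.271

crossed belt: β = asin((r1+r2)/C) = asin(20/74) = 15.6804°
wrap1 = wrap2 = π + 2β = 211.3607°
tangent length = C·cosβ = 71.2461
L = (r1+r2)·wrap + 2·C·cosβ = 20·3.6889 + 2·71.2461 = 216.2709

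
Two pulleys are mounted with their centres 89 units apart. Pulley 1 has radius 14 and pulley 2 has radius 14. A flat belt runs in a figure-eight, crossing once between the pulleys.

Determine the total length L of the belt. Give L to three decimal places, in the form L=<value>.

crossed belt: β = asin((r1+r2)/C) = asin(28/89) = 18.3371°
wrap1 = wrap2 = π + 2β = 216.6741°
tangent length = C·cosβ = 84.4808
L = (r1+r2)·wrap + 2·C·cosβ = 28·3.7817 + 2·84.4808 = 274.8485

L=274.848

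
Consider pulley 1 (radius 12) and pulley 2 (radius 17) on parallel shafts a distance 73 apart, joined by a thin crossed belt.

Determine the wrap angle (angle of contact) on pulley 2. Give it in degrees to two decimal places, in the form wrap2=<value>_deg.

wrap2=226.81_deg

crossed belt: β = asin((r1+r2)/C) = asin(29/73) = 23.4070°
wrap1 = wrap2 = π + 2β = 226.8140°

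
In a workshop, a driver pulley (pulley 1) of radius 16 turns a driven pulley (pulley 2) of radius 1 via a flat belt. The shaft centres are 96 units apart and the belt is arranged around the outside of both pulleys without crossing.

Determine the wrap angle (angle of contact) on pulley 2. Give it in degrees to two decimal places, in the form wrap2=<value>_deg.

open belt: β = asin((r2−r1)/C) = asin(-15/96) = -8.9893°
wrap1 = π − 2β = 197.9786°
wrap2 = π + 2β = 162.0214°

wrap2=162.02_deg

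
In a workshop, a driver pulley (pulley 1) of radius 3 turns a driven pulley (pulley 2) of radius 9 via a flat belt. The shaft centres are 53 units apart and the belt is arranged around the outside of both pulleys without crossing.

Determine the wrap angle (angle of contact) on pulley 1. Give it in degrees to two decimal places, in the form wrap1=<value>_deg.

open belt: β = asin((r2−r1)/C) = asin(6/53) = 6.5002°
wrap1 = π − 2β = 166.9995°
wrap2 = π + 2β = 193.0005°

wrap1=167.00_deg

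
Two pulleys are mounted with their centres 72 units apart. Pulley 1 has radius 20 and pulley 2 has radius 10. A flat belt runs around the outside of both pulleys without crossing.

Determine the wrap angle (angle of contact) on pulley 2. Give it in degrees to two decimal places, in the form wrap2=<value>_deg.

wrap2=164.03_deg

open belt: β = asin((r2−r1)/C) = asin(-10/72) = -7.9836°
wrap1 = π − 2β = 195.9671°
wrap2 = π + 2β = 164.0329°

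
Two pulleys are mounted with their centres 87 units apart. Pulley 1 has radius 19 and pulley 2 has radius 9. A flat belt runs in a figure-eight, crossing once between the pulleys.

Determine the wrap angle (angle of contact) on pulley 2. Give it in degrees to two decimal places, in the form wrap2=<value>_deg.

crossed belt: β = asin((r1+r2)/C) = asin(28/87) = 18.7742°
wrap1 = wrap2 = π + 2β = 217.5484°

wrap2=217.55_deg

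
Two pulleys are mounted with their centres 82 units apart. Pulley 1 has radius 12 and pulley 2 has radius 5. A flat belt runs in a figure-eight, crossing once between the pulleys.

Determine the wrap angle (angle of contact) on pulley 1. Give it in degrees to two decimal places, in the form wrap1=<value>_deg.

crossed belt: β = asin((r1+r2)/C) = asin(17/82) = 11.9652°
wrap1 = wrap2 = π + 2β = 203.9303°

wrap1=203.93_deg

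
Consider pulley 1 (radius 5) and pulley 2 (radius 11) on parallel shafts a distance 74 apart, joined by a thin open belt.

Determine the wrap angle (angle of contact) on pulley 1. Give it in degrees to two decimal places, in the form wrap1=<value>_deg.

wrap1=170.70_deg

open belt: β = asin((r2−r1)/C) = asin(6/74) = 4.6507°
wrap1 = π − 2β = 170.6986°
wrap2 = π + 2β = 189.3014°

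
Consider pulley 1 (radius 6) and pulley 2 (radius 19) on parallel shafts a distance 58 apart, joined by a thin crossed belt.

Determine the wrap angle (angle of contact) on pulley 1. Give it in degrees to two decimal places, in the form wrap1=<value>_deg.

crossed belt: β = asin((r1+r2)/C) = asin(25/58) = 25.5332°
wrap1 = wrap2 = π + 2β = 231.0665°

wrap1=231.07_deg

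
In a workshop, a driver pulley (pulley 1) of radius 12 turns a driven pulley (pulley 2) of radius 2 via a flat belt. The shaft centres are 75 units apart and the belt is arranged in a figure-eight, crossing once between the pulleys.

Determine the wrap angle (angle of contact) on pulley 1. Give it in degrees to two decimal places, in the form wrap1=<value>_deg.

wrap1=201.52_deg

crossed belt: β = asin((r1+r2)/C) = asin(14/75) = 10.7583°
wrap1 = wrap2 = π + 2β = 201.5166°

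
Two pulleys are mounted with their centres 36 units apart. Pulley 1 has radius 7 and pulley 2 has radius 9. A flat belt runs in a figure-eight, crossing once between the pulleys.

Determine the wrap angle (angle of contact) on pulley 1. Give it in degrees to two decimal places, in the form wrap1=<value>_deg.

wrap1=232.78_deg

crossed belt: β = asin((r1+r2)/C) = asin(16/36) = 26.3878°
wrap1 = wrap2 = π + 2β = 232.7756°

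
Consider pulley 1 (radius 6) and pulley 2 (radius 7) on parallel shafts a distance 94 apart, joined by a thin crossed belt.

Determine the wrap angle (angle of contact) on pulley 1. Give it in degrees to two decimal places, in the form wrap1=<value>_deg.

wrap1=195.90_deg

crossed belt: β = asin((r1+r2)/C) = asin(13/94) = 7.9494°
wrap1 = wrap2 = π + 2β = 195.8987°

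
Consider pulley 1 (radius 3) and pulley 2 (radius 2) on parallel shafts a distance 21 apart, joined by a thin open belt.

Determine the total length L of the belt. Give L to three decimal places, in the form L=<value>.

L=57.756

open belt: β = asin((r2−r1)/C) = asin(-1/21) = -2.7294°
wrap1 = π − 2β = 185.4588°
wrap2 = π + 2β = 174.5412°
tangent length = C·cosβ = 20.9762
L = r1·wrap1 + r2·wrap2 + 2·C·cosβ = 3·3.2369 + 2·3.0463 + 2·20.9762 = 57.7556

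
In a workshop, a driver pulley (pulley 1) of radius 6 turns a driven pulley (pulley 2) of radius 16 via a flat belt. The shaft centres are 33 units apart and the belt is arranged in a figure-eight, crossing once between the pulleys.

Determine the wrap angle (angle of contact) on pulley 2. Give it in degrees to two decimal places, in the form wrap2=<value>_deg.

crossed belt: β = asin((r1+r2)/C) = asin(22/33) = 41.8103°
wrap1 = wrap2 = π + 2β = 263.6206°

wrap2=263.62_deg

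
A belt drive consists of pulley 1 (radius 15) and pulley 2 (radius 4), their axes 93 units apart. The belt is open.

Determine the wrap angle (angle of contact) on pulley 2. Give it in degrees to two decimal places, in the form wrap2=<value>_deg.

wrap2=166.41_deg

open belt: β = asin((r2−r1)/C) = asin(-11/93) = -6.7928°
wrap1 = π − 2β = 193.5856°
wrap2 = π + 2β = 166.4144°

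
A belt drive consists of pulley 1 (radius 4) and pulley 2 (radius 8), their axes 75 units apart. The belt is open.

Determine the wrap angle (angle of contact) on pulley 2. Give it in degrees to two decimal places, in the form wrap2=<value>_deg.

wrap2=186.11_deg

open belt: β = asin((r2−r1)/C) = asin(4/75) = 3.0572°
wrap1 = π − 2β = 173.8855°
wrap2 = π + 2β = 186.1145°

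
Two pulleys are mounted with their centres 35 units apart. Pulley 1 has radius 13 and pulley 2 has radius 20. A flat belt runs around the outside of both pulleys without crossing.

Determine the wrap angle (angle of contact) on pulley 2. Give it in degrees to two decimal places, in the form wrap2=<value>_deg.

open belt: β = asin((r2−r1)/C) = asin(7/35) = 11.5370°
wrap1 = π − 2β = 156.9261°
wrap2 = π + 2β = 203.0739°

wrap2=203.07_deg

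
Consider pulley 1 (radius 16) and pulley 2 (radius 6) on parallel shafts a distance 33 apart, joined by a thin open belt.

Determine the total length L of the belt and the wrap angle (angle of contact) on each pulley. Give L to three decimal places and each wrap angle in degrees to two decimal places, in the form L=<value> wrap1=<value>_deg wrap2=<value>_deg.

open belt: β = asin((r2−r1)/C) = asin(-10/33) = -17.6397°
wrap1 = π − 2β = 215.2794°
wrap2 = π + 2β = 144.7206°
tangent length = C·cosβ = 31.4484
L = r1·wrap1 + r2·wrap2 + 2·C·cosβ = 16·3.7573 + 6·2.5259 + 2·31.4484 = 138.1692

L=138.169 wrap1=215.28_deg wrap2=144.72_deg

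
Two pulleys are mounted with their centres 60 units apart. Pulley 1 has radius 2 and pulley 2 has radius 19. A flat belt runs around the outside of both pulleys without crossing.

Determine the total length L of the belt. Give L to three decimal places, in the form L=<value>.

L=190.823

open belt: β = asin((r2−r1)/C) = asin(17/60) = 16.4592°
wrap1 = π − 2β = 147.0815°
wrap2 = π + 2β = 212.9185°
tangent length = C·cosβ = 57.5413
L = r1·wrap1 + r2·wrap2 + 2·C·cosβ = 2·2.5671 + 19·3.7161 + 2·57.5413 = 190.8231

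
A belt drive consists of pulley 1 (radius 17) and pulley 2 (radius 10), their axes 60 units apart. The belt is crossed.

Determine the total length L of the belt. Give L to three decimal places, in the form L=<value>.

L=217.192

crossed belt: β = asin((r1+r2)/C) = asin(27/60) = 26.7437°
wrap1 = wrap2 = π + 2β = 233.4874°
tangent length = C·cosβ = 53.5817
L = (r1+r2)·wrap + 2·C·cosβ = 27·4.0751 + 2·53.5817 = 217.1918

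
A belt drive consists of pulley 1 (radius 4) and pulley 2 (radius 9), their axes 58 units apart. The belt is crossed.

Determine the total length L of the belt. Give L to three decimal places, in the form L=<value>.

crossed belt: β = asin((r1+r2)/C) = asin(13/58) = 12.9522°
wrap1 = wrap2 = π + 2β = 205.9044°
tangent length = C·cosβ = 56.5243
L = (r1+r2)·wrap + 2·C·cosβ = 13·3.5937 + 2·56.5243 = 159.7669

L=159.767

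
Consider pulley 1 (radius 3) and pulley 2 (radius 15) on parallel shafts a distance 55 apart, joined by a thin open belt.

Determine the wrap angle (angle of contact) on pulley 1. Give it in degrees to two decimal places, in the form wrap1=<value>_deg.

wrap1=154.80_deg

open belt: β = asin((r2−r1)/C) = asin(12/55) = 12.6023°
wrap1 = π − 2β = 154.7955°
wrap2 = π + 2β = 205.2045°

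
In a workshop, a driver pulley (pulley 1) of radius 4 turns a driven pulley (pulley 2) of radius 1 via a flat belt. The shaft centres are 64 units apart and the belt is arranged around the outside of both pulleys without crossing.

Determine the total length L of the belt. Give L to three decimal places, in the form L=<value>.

L=143.849

open belt: β = asin((r2−r1)/C) = asin(-3/64) = -2.6867°
wrap1 = π − 2β = 185.3734°
wrap2 = π + 2β = 174.6266°
tangent length = C·cosβ = 63.9296
L = r1·wrap1 + r2·wrap2 + 2·C·cosβ = 4·3.2354 + 1·3.0478 + 2·63.9296 = 143.8486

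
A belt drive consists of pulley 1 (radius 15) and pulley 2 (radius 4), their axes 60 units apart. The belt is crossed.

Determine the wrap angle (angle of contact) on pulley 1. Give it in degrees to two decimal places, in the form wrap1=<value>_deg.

crossed belt: β = asin((r1+r2)/C) = asin(19/60) = 18.4615°
wrap1 = wrap2 = π + 2β = 216.9229°

wrap1=216.92_deg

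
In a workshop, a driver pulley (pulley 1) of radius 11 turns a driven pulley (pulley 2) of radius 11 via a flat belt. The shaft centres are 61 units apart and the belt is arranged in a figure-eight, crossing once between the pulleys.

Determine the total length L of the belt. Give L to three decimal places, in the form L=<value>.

L=199.139

crossed belt: β = asin((r1+r2)/C) = asin(22/61) = 21.1405°
wrap1 = wrap2 = π + 2β = 222.2809°
tangent length = C·cosβ = 56.8946
L = (r1+r2)·wrap + 2·C·cosβ = 22·3.8795 + 2·56.8946 = 199.1390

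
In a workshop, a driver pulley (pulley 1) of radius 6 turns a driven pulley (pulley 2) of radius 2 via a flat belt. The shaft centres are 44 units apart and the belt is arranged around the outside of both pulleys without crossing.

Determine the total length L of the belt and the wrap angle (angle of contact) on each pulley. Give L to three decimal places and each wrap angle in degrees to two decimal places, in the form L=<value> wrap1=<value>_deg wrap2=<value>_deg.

open belt: β = asin((r2−r1)/C) = asin(-4/44) = -5.2159°
wrap1 = π − 2β = 190.4318°
wrap2 = π + 2β = 169.5682°
tangent length = C·cosβ = 43.8178
L = r1·wrap1 + r2·wrap2 + 2·C·cosβ = 6·3.3237 + 2·2.9595 + 2·43.8178 = 113.4966

L=113.497 wrap1=190.43_deg wrap2=169.57_deg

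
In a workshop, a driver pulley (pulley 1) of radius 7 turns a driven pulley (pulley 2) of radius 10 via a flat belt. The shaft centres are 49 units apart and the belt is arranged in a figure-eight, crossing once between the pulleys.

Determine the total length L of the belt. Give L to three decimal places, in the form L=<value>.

crossed belt: β = asin((r1+r2)/C) = asin(17/49) = 20.3002°
wrap1 = wrap2 = π + 2β = 220.6004°
tangent length = C·cosβ = 45.9565
L = (r1+r2)·wrap + 2·C·cosβ = 17·3.8502 + 2·45.9565 = 157.3665

L=157.366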